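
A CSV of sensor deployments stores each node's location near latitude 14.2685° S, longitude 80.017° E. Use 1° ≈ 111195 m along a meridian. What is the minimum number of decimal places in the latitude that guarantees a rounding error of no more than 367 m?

One degree of latitude covers 111195 m.
With N decimal places the half-ulp bound is 0.5·10⁻ᴺ°, or 0.5·10⁻ᴺ × 111195 m on the ground.
Need 0.5 × 111195 × 10⁻ᴺ ≤ 367 → 10⁻ᴺ ≤ 6.601e-03, so N ≥ 2.18.
At 2 places the error can reach 556 m, but 3 places keeps it to 55.6 m.

3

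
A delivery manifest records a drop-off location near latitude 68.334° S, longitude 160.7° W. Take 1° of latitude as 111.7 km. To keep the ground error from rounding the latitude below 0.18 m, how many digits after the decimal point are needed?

One degree of latitude covers 111700 m.
With N decimal places the half-ulp bound is 0.5·10⁻ᴺ°, or 0.5·10⁻ᴺ × 111700 m on the ground.
Setting 55850 × 10⁻ᴺ ≤ 0.18 gives 10ᴺ ≥ 3.103e+05, i.e. N ≥ 5.49.
At 5 places the error can reach 0.558 m, but 6 places keeps it to 0.0558 m.

6 decimal places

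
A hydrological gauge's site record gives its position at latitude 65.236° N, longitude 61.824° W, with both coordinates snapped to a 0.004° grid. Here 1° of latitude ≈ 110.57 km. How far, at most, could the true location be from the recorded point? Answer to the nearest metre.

240 metres

With a 0.004° grid the true value lies within half a step, ±0.004°/2 = ±0.002°, of the stored one.
N–S: 0.002° × 110570 m/° = 221.14 m.
Longitude error → 0.002 × 110570 × cos 65.236° = 0.002 × 110570 × 0.4189 ≈ 92.6315 m.
Combining orthogonally: (221.14² + 92.6315²)^½ ≈ 239.757 m.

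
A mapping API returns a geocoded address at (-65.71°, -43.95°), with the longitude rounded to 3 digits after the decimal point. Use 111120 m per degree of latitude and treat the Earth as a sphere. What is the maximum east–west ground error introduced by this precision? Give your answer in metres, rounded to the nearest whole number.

23 metres

Rounding to 3 decimal places leaves the longitude within ±0.0005° of the true value.
At latitude 65.71° a degree of longitude spans 111120 m × cos 65.71° = 111120 × 0.4114 ≈ 45709.8 m.
Maximum E–W displacement: 0.0005 × 45709.8 = 22.8549 m.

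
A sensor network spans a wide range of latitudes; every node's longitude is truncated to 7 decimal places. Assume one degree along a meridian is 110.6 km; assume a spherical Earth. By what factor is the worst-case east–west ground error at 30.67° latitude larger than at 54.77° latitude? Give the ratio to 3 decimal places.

Truncating at 7 decimal places can drop up to a full unit in the last place, so the longitude may be off by as much as 1e-07°.
Error at 30.67° = 1e-07° × 110600 × cos 30.67° ≈ 0.01106 × 0.8601 = 0.0095129 m.
At 54.77°: 1e-07° × 110600 × cos 54.77° = 1e-07 × 110600 × 0.5769 ≈ 0.0063801 m.
The ratio reduces to cos 30.67° / cos 54.77° = 0.8601/0.5769 ≈ 1.4910.

1.491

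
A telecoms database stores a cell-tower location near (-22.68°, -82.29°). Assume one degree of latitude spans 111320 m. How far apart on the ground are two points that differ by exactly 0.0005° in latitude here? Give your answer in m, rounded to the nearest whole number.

56 m

0.0005° × 111320 m/° = 55.66 m.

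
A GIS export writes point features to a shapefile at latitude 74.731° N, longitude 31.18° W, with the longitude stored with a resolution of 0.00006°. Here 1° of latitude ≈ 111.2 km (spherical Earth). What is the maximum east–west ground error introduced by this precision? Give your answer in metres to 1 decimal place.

With a 0.00006° grid the true value lies within half a step, ±0.00006°/2 = ±3e-05°, of the stored one.
One degree of longitude at 74.731° is 111200 × cos 74.731° ≈ 111200 × 0.2634 = 29284.6 m.
So at most 3e-05° × 29284.6 ≈ 0.878539 m east–west.

0.9 metres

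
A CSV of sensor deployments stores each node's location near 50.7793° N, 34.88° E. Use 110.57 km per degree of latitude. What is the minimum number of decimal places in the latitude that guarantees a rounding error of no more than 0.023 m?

One degree of latitude covers 110570 m.
N decimal places → at most half a unit in the last place, 0.5 × 10⁻ᴺ° = 110570/2 × 10⁻ᴺ m.
Need 0.5 × 110570 × 10⁻ᴺ ≤ 0.023 → 10⁻ᴺ ≤ 4.160e-07, so N ≥ 6.38.
N = 6 would give 0.0553 m (too coarse); N = 7 gives 0.00553 m ≤ 0.023 m.

7 decimal places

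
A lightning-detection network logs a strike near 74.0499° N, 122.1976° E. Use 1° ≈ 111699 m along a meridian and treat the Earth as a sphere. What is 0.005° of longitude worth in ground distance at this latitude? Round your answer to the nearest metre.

153 metres

One degree of longitude here spans 111699 × cos 74.0499° = 111699 × 0.2748 ≈ 30694.9 m; 0.005° of that is 153.474 m.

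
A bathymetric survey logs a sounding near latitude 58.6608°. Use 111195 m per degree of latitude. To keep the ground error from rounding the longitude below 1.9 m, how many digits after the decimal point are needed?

5 decimal places

At 58.6608° one degree of longitude covers 111195 × cos 58.6608° ≈ 111195 × 0.5201 ≈ 57832.9 m.
With N decimal places the half-ulp bound is 0.5·10⁻ᴺ°, or 0.5·10⁻ᴺ × 57832.9 m on the ground.
Setting 28916.5 × 10⁻ᴺ ≤ 1.9 gives 10ᴺ ≥ 1.522e+04, i.e. N ≥ 4.18.
So 5 decimal places suffice (0.289 m); 4 would allow up to 2.89 m.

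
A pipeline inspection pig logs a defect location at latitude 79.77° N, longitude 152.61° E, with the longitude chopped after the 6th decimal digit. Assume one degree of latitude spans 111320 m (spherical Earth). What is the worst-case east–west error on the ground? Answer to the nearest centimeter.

2 centimeters

Truncating at 6 decimal places can drop up to a full unit in the last place, so the longitude may be off by as much as 1e-06°.
At latitude 79.77° a degree of longitude spans 111320 m × cos 79.77° = 111320 × 0.1776 ≈ 19770.4 m.
So at most 1e-06° × 19770.4 ≈ 0.0197704 m east–west.
That is 0.0197704 m = 1.977 cm.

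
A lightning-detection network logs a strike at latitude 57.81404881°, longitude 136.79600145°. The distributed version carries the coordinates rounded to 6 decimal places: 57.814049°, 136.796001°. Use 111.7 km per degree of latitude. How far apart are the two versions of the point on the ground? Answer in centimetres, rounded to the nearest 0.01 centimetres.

3.42 centimetres

The latitude changed by -0.00000019° and the longitude by +0.00000045°.
N–S: -0.00000019° × 111700 m/° = -0.021223 m.
East–west at this latitude: 0.00000045° × 111700 × cos 57.814° ≈ 0.00000045 × 59499.1 = 0.0267746 m.
Hypotenuse of the two orthogonal shifts: √(0.021223² + 0.0267746²) = 0.0341657 m.
That is 0.0341657 m = 3.4166 cm.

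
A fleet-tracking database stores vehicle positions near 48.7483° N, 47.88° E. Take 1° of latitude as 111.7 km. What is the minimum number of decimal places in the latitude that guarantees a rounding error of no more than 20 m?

4 decimal places

One degree of latitude covers 111700 m.
Rounding to N decimal places gives at most 0.5 × 10⁻ᴺ degrees of error, i.e. 0.5 × 10⁻ᴺ × 111700 m.
Setting 55850 × 10⁻ᴺ ≤ 20 gives 10ᴺ ≥ 2792, i.e. N ≥ 3.45.
N = 3 would give 55.9 m (too coarse); N = 4 gives 5.58 m ≤ 20 m.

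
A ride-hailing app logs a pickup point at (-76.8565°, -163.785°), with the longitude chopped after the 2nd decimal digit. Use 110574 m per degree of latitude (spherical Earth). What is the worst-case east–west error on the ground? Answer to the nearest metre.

251 metres

Truncating at 2 decimal places can drop up to a full unit in the last place, so the longitude may be off by as much as 0.01°.
Parallels shrink by cos φ, so at 76.8565° a degree of longitude is 110574 × 0.2274 ≈ 25143.5 m.
East–west error: 0.01° × 25143.5 m/° ≈ 251.435 m.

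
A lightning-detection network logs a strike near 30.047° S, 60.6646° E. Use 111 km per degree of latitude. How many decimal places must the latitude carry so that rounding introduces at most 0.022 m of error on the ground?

7 decimal places

One degree of latitude covers 111000 m.
With N decimal places the half-ulp bound is 0.5·10⁻ᴺ°, or 0.5·10⁻ᴺ × 111000 m on the ground.
Need 0.5 × 111000 × 10⁻ᴺ ≤ 0.022 → 10⁻ᴺ ≤ 3.964e-07, so N ≥ 6.40.
At 6 places the error can reach 0.0555 m, but 7 places keeps it to 0.00555 m.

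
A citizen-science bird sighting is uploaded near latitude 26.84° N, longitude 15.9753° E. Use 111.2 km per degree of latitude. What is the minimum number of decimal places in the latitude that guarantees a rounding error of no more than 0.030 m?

One degree of latitude covers 111200 m.
With N decimal places the half-ulp bound is 0.5·10⁻ᴺ°, or 0.5·10⁻ᴺ × 111200 m on the ground.
Need 0.5 × 111200 × 10⁻ᴺ ≤ 0.030 → 10⁻ᴺ ≤ 5.396e-07, so N ≥ 6.27.
At 6 places the error can reach 0.0556 m, but 7 places keeps it to 0.00556 m.

7 decimal places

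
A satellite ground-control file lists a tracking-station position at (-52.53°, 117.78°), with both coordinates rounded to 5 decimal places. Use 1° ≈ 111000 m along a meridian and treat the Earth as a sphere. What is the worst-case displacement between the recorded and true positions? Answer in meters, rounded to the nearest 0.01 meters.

Rounding to 5 decimal places leaves each coordinate within ±5e-06° of the true value.
N–S: 5e-06° × 111000 m/° = 0.555 m.
Longitude error → 5e-06 × 111000 × cos 52.53° = 5e-06 × 111000 × 0.6083 ≈ 0.337632 m.
The two errors are perpendicular, so the maximum displacement is √(0.555² + 0.337632²) ≈ 0.649631 m.

0.65 meters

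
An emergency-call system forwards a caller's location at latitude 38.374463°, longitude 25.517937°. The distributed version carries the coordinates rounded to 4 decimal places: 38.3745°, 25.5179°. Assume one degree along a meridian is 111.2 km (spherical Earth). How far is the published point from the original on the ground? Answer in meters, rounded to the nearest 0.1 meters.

5.2 meters

Δlat = 38.374463 − 38.3745 = -0.000037°; Δlon = 25.517937 − 25.5179 = +0.000037°.
N–S: -0.000037° × 111200 m/° = -4.1144 m.
East–west at this latitude: 0.000037° × 111200 × cos 38.3745° ≈ 0.000037 × 87177.4 = 3.22557 m.
Combined displacement = (4.1144² + 3.22557²)^½ ≈ 5.22806 m.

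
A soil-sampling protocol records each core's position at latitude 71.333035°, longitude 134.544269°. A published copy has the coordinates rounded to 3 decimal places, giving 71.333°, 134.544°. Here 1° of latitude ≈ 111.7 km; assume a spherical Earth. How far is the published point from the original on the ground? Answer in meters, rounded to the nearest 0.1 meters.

10.4 meters

The latitude changed by +0.000035° and the longitude by +0.000269°.
N–S: 0.000035° × 111700 m/° = 3.9095 m.
East–west at this latitude: 0.000269° × 111700 × cos 71.333° ≈ 0.000269 × 35751.5 = 9.61716 m.
Hypotenuse of the two orthogonal shifts: √(3.9095² + 9.61716²) = 10.3814 m.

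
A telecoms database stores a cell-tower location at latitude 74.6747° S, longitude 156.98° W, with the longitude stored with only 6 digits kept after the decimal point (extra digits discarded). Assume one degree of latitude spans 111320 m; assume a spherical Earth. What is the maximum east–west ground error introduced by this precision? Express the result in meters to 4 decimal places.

0.0294 meters

Truncating at 6 decimal places can drop up to a full unit in the last place, so the longitude may be off by as much as 1e-06°.
One degree of longitude at 74.6747° is 111320 × cos 74.6747° ≈ 111320 × 0.2643 = 29421.8 m.
East–west error: 1e-06° × 29421.8 m/° ≈ 0.0294218 m.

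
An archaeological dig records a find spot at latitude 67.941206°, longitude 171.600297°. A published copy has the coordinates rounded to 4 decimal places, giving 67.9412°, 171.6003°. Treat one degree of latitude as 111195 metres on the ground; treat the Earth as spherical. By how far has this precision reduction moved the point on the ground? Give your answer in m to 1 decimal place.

0.7 m

Δlat = 67.941206 − 67.9412 = +0.000006°; Δlon = 171.600297 − 171.6003 = -0.000003°.
North–south shift: 0.000006 × 111195 = 0.66717 m.
East–west at this latitude: -0.000003° × 111195 × cos 67.9412° ≈ -0.000003 × 41760.2 = -0.12528 m.
Combined displacement = (0.66717² + 0.12528²)^½ ≈ 0.678831 m.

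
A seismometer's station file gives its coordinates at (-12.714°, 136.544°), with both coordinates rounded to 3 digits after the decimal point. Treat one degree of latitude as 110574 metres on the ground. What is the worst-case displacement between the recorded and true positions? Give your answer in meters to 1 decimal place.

77.2 meters

Rounding to 3 decimal places leaves each coordinate within ±0.0005° of the true value.
Latitude error → 0.0005 × 110574 = 55.287 m along the meridian.
E–W at 12.714°: 0.0005° × 110574 × cos 12.714° = 0.0005 × 110574 × 0.9755 ≈ 53.9314 m.
The two errors are perpendicular, so the maximum displacement is √(55.287² + 53.9314²) ≈ 77.235 m.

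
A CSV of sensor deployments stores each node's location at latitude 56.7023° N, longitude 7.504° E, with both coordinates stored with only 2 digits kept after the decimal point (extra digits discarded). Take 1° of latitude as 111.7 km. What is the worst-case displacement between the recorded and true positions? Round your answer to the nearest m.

Truncating at 2 decimal places can drop up to a full unit in the last place, so each coordinate may be off by as much as 0.01°.
North–south component: 0.01° × 111700 = 1117 m.
East–west component at 56.7023°: 0.01° × 111700 × cos 56.7023° ≈ 0.01 × 61322.1 ≈ 613.221 m.
Combining orthogonally: (1117² + 613.221²)^½ ≈ 1274.26 m.

1274 m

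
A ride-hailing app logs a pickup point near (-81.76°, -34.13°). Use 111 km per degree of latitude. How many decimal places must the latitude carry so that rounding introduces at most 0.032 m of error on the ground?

One degree of latitude covers 111000 m.
Rounding to N decimal places gives at most 0.5 × 10⁻ᴺ degrees of error, i.e. 0.5 × 10⁻ᴺ × 111000 m.
Setting 55500 × 10⁻ᴺ ≤ 0.032 gives 10ᴺ ≥ 1.734e+06, i.e. N ≥ 6.24.
N = 6 would give 0.0555 m (too coarse); N = 7 gives 0.00555 m ≤ 0.032 m.

7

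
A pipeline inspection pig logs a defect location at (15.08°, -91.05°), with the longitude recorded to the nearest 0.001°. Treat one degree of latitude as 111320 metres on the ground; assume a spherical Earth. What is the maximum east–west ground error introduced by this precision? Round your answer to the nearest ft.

Rounding to 3 decimal places leaves the longitude within ±0.0005° of the true value.
At latitude 15.08° a degree of longitude spans 111320 m × cos 15.08° = 111320 × 0.9656 ≈ 107487 m.
So at most 0.0005° × 107487 ≈ 53.7433 m east–west.
In feet: 53.7433 m ÷ 0.3048 ≈ 176.32 ft.

176 ft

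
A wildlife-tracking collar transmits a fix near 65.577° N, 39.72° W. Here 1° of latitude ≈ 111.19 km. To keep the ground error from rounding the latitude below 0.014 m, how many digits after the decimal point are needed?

One degree of latitude covers 111190 m.
With N decimal places the half-ulp bound is 0.5·10⁻ᴺ°, or 0.5·10⁻ᴺ × 111190 m on the ground.
Setting 55595 × 10⁻ᴺ ≤ 0.014 gives 10ᴺ ≥ 3.971e+06, i.e. N ≥ 6.60.
At 6 places the error can reach 0.0556 m, but 7 places keeps it to 0.00556 m.

7 decimal places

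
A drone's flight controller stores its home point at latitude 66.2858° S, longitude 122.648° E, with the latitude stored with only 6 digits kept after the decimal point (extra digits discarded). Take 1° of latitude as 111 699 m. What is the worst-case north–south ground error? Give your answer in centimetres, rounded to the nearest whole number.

11 centimetres

Truncating at 6 decimal places can drop up to a full unit in the last place, so the latitude may be off by as much as 1e-06°.
So the N–S error is at most 1e-06 × 111699 = 0.111699 m.
That is 0.111699 m = 11.17 cm.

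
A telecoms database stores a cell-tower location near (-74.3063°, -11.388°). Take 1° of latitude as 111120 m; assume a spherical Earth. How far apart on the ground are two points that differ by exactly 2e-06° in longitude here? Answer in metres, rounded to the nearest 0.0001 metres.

0.0601 metres

At 74.3063° a degree of longitude is 111120 × cos 74.3063° ≈ 30057.4 m, so 2e-06° corresponds to 0.0601147 m.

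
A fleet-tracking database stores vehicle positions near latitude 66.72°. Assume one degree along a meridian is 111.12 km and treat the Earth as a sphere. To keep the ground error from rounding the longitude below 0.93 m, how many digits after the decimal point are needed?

At 66.72° one degree of longitude covers 111120 × cos 66.72° ≈ 111120 × 0.3952 ≈ 43917.4 m.
With N decimal places the half-ulp bound is 0.5·10⁻ᴺ°, or 0.5·10⁻ᴺ × 43917.4 m on the ground.
Setting 21958.7 × 10⁻ᴺ ≤ 0.93 gives 10ᴺ ≥ 2.361e+04, i.e. N ≥ 4.37.
At 4 places the error can reach 2.2 m, but 5 places keeps it to 0.22 m.

5 decimal places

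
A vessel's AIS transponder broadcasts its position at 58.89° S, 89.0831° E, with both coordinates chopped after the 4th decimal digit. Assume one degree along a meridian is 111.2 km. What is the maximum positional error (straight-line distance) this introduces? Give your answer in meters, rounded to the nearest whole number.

13 meters

Truncating at 4 decimal places can drop up to a full unit in the last place, so each coordinate may be off by as much as 0.0001°.
Latitude error → 0.0001 × 111200 = 11.12 m along the meridian.
Longitude error → 0.0001 × 111200 × cos 58.89° = 0.0001 × 111200 × 0.5167 ≈ 5.74551 m.
Worst case both components are at the extreme and orthogonal: √(11.12² + 5.74551²) ≈ 12.5166 m.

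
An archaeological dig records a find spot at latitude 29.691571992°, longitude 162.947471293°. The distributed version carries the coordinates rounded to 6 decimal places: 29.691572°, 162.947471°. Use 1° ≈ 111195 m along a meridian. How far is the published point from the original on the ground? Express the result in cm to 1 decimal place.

2.8 cm

The latitude changed by -0.000000008° and the longitude by +0.000000293°.
North–south shift: -0.000000008 × 111195 = -0.00088956 m.
E–W at 29.6916°: 0.000000293° × 111195 × cos 29.6916° = 0.000000293 × 111195 × 0.8687 ≈ 0.0283025 m.
Distance: √(0.00088956² + 0.0283025²) ≈ 0.0283165 m.
That is 0.0283165 m = 2.8316 cm.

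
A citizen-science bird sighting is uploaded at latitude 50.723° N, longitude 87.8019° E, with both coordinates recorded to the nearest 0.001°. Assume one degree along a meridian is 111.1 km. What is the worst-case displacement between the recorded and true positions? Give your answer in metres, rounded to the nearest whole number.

66 metres

Rounding to 3 decimal places leaves each coordinate within ±0.0005° of the true value.
Latitude error → 0.0005 × 111100 = 55.55 m along the meridian.
E–W at 50.723°: 0.0005° × 111100 × cos 50.723° = 0.0005 × 111100 × 0.6331 ≈ 35.167 m.
Worst case both components are at the extreme and orthogonal: √(55.55² + 35.167²) ≈ 65.7459 m.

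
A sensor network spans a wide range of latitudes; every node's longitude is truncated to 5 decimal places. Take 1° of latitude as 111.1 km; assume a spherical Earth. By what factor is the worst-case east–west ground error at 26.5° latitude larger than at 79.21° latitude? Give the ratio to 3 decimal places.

Truncating at 5 decimal places can drop up to a full unit in the last place, so the longitude may be off by as much as 1e-05°.
Error at 26.5° = 1e-05° × 111100 × cos 26.5° ≈ 1.111 × 0.8949 = 0.99427 m.
At 79.21°: 1e-05° × 111100 × cos 79.21° = 1e-05 × 111100 × 0.1872 ≈ 0.20799 m.
The ratio reduces to cos 26.5° / cos 79.21° = 0.8949/0.1872 ≈ 4.7804.

4.780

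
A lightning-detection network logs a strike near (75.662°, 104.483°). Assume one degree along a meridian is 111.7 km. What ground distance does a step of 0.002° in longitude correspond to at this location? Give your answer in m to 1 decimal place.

At 75.662° a degree of longitude is 111700 × cos 75.662° ≈ 27661.6 m, so 0.002° corresponds to 55.3231 m.

55.3 m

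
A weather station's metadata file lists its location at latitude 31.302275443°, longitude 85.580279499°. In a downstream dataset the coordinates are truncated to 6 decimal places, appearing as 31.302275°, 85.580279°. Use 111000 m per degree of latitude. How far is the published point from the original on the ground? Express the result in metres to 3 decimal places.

The latitude changed by +0.000000443° and the longitude by +0.000000499°.
N–S: 0.000000443° × 111000 m/° = 0.049173 m.
East–west at this latitude: 0.000000499° × 111000 × cos 31.3023° ≈ 0.000000499 × 94842.6 = 0.0473265 m.
Hypotenuse of the two orthogonal shifts: √(0.049173² + 0.0473265²) = 0.0682479 m.

0.068 metres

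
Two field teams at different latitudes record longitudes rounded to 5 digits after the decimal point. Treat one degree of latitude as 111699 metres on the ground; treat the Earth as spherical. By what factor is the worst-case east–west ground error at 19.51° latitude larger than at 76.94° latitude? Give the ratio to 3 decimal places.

Rounding to 5 decimal places leaves the longitude within ±5e-06° of the true value.
At 19.51°: 5e-06° × 111699 × cos 19.51° = 5e-06 × 111699 × 0.9426 ≈ 0.52643 m.
Error at 76.94° = 5e-06° × 111699 × cos 76.94° ≈ 0.5585 × 0.2260 = 0.1262 m.
Ratio: 0.52643 / 0.1262 = cos 19.51° / cos 76.94° ≈ 4.1713.

4.171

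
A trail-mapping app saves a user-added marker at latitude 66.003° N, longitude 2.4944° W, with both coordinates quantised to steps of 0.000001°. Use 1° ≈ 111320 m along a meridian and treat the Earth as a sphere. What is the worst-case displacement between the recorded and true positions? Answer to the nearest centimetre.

6 centimetres

With a 0.000001° grid the true value lies within half a step, ±0.000001°/2 = ±5e-07°, of the stored one.
North–south component: 5e-07° × 111320 = 0.05566 m.
E–W at 66.003°: 5e-07° × 111320 × cos 66.003° = 5e-07 × 111320 × 0.4067 ≈ 0.0226363 m.
The two errors are perpendicular, so the maximum displacement is √(0.05566² + 0.0226363²) ≈ 0.0600869 m.
That is 0.0600869 m = 6.0087 cm.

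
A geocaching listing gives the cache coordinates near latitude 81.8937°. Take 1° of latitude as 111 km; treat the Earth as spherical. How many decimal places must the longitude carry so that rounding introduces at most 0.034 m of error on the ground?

At 81.8937° one degree of longitude covers 111000 × cos 81.8937° ≈ 111000 × 0.1410 ≈ 15652.1 m.
N decimal places → at most half a unit in the last place, 0.5 × 10⁻ᴺ° = 15652.1/2 × 10⁻ᴺ m.
Need 0.5 × 15652.1 × 10⁻ᴺ ≤ 0.034 → 10⁻ᴺ ≤ 4.344e-06, so N ≥ 5.36.
So 6 decimal places suffice (0.00783 m); 5 would allow up to 0.0783 m.

6 decimal places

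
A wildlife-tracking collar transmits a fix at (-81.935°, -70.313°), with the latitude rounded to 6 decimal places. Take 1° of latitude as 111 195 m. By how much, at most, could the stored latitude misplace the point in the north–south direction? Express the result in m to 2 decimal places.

0.06 m

Rounding to 6 decimal places leaves the latitude within ±5e-07° of the true value.
So the N–S error is at most 5e-07 × 111195 = 0.0555975 m.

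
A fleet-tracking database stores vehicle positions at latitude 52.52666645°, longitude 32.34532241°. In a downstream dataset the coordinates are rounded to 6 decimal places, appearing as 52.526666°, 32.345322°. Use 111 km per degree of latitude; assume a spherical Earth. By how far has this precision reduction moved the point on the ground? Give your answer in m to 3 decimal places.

The latitude changed by +0.00000045° and the longitude by +0.00000041°.
North–south shift: 0.00000045 × 111000 = 0.04995 m.
E–W at 52.5267°: 0.00000041° × 111000 × cos 52.5267° = 0.00000041 × 111000 × 0.6084 ≈ 0.0276879 m.
Hypotenuse of the two orthogonal shifts: √(0.04995² + 0.0276879²) = 0.0571106 m.

0.057 m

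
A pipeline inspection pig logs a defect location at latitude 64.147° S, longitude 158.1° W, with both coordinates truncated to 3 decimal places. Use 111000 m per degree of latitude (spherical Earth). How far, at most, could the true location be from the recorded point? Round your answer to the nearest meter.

Truncating at 3 decimal places can drop up to a full unit in the last place, so each coordinate may be off by as much as 0.001°.
N–S: 0.001° × 111000 m/° = 111 m.
East–west component at 64.147°: 0.001° × 111000 × cos 64.147° ≈ 0.001 × 48403.1 ≈ 48.4031 m.
Combining orthogonally: (111² + 48.4031²)^½ ≈ 121.094 m.

121 meters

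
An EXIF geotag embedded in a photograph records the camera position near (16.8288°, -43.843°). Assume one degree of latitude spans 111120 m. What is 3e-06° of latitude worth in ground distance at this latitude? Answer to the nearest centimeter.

Along a meridian 3e-06° is 3e-06 × 111120 = 0.33336 m.
That is 0.33336 m = 33.336 cm.

33 centimeters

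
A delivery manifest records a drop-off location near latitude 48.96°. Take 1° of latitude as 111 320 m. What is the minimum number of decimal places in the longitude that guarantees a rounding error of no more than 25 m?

At 48.96° one degree of longitude covers 111320 × cos 48.96° ≈ 111320 × 0.6566 ≈ 73091.1 m.
Rounding to N decimal places gives at most 0.5 × 10⁻ᴺ degrees of error, i.e. 0.5 × 10⁻ᴺ × 73091.1 m.
Need 0.5 × 73091.1 × 10⁻ᴺ ≤ 25 → 10⁻ᴺ ≤ 6.841e-04, so N ≥ 3.16.
At 3 places the error can reach 36.5 m, but 4 places keeps it to 3.65 m.

4 decimal places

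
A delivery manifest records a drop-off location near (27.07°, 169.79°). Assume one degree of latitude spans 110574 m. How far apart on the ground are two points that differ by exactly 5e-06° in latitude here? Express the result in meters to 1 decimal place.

0.6 meters

Along a meridian 5e-06° is 5e-06 × 110574 = 0.55287 m.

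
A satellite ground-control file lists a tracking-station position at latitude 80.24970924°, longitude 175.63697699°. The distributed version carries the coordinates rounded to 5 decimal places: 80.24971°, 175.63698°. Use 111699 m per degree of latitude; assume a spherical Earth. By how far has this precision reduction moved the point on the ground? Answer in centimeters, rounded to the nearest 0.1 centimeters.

10.2 centimeters

Δlat = 80.24970924 − 80.24971 = -0.00000076°; Δlon = 175.63697699 − 175.63698 = -0.00000301°.
N–S: -0.00000076° × 111699 m/° = -0.0848912 m.
E–W at 80.2497°: -0.00000301° × 111699 × cos 80.2497° = -0.00000301 × 111699 × 0.1694 ≈ -0.0569393 m.
Hypotenuse of the two orthogonal shifts: √(0.0848912² + 0.0569393²) = 0.102218 m.
That is 0.102218 m = 10.222 cm.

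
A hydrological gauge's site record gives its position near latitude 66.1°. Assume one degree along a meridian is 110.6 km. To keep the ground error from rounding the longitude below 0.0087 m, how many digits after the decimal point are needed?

At 66.1° one degree of longitude covers 110600 × cos 66.1° ≈ 110600 × 0.4051 ≈ 44808.7 m.
With N decimal places the half-ulp bound is 0.5·10⁻ᴺ°, or 0.5·10⁻ᴺ × 44808.7 m on the ground.
Need 0.5 × 44808.7 × 10⁻ᴺ ≤ 0.0087 → 10⁻ᴺ ≤ 3.883e-07, so N ≥ 6.41.
So 7 decimal places suffice (0.00224 m); 6 would allow up to 0.0224 m.

7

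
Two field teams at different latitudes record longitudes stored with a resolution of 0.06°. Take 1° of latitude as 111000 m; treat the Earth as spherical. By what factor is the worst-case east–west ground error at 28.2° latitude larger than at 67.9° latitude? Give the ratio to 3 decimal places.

With a 0.06° grid the true value lies within half a step, ±0.06°/2 = ±0.03°, of the stored one.
At 28.2°: 0.03° × 111000 × cos 28.2° = 0.03 × 111000 × 0.8813 ≈ 2934.7 m.
Error at 67.9° = 0.03° × 111000 × cos 67.9° ≈ 3330 × 0.3762 = 1252.8 m.
The ratio reduces to cos 28.2° / cos 67.9° = 0.8813/0.3762 ≈ 2.3425.

2.342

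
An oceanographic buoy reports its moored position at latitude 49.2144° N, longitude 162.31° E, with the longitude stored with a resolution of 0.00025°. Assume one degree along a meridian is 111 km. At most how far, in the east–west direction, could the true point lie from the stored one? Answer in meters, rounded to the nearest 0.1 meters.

9.1 meters

With a 0.00025° grid the true value lies within half a step, ±0.00025°/2 = ±0.000125°, of the stored one.
Parallels shrink by cos φ, so at 49.2144° a degree of longitude is 111000 × 0.6532 ≈ 72508.6 m.
So at most 0.000125° × 72508.6 ≈ 9.06357 m east–west.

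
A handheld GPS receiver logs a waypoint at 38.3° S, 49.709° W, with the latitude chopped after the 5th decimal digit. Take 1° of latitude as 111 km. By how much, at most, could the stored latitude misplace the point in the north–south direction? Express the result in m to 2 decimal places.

Truncating at 5 decimal places can drop up to a full unit in the last place, so the latitude may be off by as much as 1e-05°.
Along the meridian that is 1e-05° × 111000 m/° = 1.11 m.

1.11 m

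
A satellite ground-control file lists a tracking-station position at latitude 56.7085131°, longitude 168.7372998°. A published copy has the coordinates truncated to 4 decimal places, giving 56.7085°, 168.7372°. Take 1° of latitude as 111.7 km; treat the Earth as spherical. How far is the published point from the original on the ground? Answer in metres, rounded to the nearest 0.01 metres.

Δlat = 56.7085131 − 56.7085 = +0.0000131°; Δlon = 168.7372998 − 168.7372 = +0.0000998°.
N–S: 0.0000131° × 111700 m/° = 1.46327 m.
E–W at 56.7085°: 0.0000998° × 111700 × cos 56.7085° = 0.0000998 × 111700 × 0.5489 ≈ 6.11894 m.
Combined displacement = (1.46327² + 6.11894²)^½ ≈ 6.29147 m.

6.29 metres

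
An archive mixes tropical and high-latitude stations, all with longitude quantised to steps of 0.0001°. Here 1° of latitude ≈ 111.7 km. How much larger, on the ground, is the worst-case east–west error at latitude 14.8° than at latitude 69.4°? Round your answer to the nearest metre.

With a 0.0001° grid the true value lies within half a step, ±0.0001°/2 = ±5e-05°, of the stored one.
Error at 14.8° = 5e-05° × 111700 × cos 14.8° ≈ 5.585 × 0.9668 = 5.3997 m.
At 69.4°: 5e-05° × 111700 × cos 69.4° = 5e-05 × 111700 × 0.3518 ≈ 1.965 m.
So the lower-latitude error exceeds the higher by 5.3997 − 1.965 = 3.4347 m.

3 metres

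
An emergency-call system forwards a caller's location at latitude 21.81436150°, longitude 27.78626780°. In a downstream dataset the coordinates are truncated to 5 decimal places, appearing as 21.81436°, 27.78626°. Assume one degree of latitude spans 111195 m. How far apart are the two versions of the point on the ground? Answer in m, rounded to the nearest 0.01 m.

0.82 m

Δlat = 21.81436150 − 21.81436 = +0.00000150°; Δlon = 27.78626780 − 27.78626 = +0.00000780°.
North–south shift: 0.00000150 × 111195 = 0.166792 m.
E–W at 21.8144°: 0.00000780° × 111195 × cos 21.8144° = 0.00000780 × 111195 × 0.9284 ≈ 0.805215 m.
Hypotenuse of the two orthogonal shifts: √(0.166792² + 0.805215²) = 0.822308 m.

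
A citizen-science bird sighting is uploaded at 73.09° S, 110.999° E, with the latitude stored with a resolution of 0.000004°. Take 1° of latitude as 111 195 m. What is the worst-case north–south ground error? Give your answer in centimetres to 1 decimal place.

With a 0.000004° grid the true value lies within half a step, ±0.000004°/2 = ±2e-06°, of the stored one.
So the N–S error is at most 2e-06 × 111195 = 0.22239 m.
That is 0.22239 m = 22.239 cm.

22.2 centimetres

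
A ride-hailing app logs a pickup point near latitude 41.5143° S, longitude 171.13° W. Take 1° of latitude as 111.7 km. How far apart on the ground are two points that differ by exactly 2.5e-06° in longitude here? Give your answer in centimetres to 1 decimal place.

20.9 centimetres

One degree of longitude here spans 111700 × cos 41.5143° = 111700 × 0.7488 ≈ 83639.9 m; 2.5e-06° of that is 0.2091 m.
That is 0.2091 m = 20.91 cm.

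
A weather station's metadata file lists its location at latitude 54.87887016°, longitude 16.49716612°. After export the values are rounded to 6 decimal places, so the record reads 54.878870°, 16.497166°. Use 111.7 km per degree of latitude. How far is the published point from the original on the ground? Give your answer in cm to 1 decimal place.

Δlat = 54.87887016 − 54.878870 = +0.00000016°; Δlon = 16.49716612 − 16.497166 = +0.00000012°.
N–S: 0.00000016° × 111700 m/° = 0.017872 m.
E–W at 54.8789°: 0.00000012° × 111700 × cos 54.8789° = 0.00000012 × 111700 × 0.5753 ≈ 0.00771141 m.
Distance: √(0.017872² + 0.00771141²) ≈ 0.0194647 m.
That is 0.0194647 m = 1.9465 cm.

1.9 cm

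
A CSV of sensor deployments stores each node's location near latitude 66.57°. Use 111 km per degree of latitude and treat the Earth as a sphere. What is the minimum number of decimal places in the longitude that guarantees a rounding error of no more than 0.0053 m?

7 decimal places

At 66.57° one degree of longitude covers 111000 × cos 66.57° ≈ 111000 × 0.3976 ≈ 44136.7 m.
With N decimal places the half-ulp bound is 0.5·10⁻ᴺ°, or 0.5·10⁻ᴺ × 44136.7 m on the ground.
Setting 22068.4 × 10⁻ᴺ ≤ 0.0053 gives 10ᴺ ≥ 4.164e+06, i.e. N ≥ 6.62.
So 7 decimal places suffice (0.00221 m); 6 would allow up to 0.0221 m.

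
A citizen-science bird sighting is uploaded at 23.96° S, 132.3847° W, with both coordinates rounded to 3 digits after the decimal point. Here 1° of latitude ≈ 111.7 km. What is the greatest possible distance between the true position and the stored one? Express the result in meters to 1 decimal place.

Rounding to 3 decimal places leaves each coordinate within ±0.0005° of the true value.
Latitude error → 0.0005 × 111700 = 55.85 m along the meridian.
East–west component at 23.96°: 0.0005° × 111700 × cos 23.96° ≈ 0.0005 × 102075 ≈ 51.0374 m.
Combining orthogonally: (55.85² + 51.0374²)^½ ≈ 75.6574 m.

75.7 meters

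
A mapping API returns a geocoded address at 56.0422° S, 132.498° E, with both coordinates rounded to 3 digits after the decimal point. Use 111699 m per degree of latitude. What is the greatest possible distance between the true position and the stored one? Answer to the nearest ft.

210 ft

Rounding to 3 decimal places leaves each coordinate within ±0.0005° of the true value.
N–S: 0.0005° × 111699 m/° = 55.8495 m.
Longitude error → 0.0005 × 111699 × cos 56.0422° = 0.0005 × 111699 × 0.5586 ≈ 31.1965 m.
Combining orthogonally: (55.8495² + 31.1965²)^½ ≈ 63.9718 m.
Converting: 63.9718 m × 3.2808 ft/m ≈ 209.88 ft.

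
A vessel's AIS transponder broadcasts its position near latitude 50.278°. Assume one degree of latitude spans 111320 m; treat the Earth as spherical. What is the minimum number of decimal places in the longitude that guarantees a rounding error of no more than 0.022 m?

At 50.278° one degree of longitude covers 111320 × cos 50.278° ≈ 111320 × 0.6391 ≈ 71140.5 m.
N decimal places → at most half a unit in the last place, 0.5 × 10⁻ᴺ° = 71140.5/2 × 10⁻ᴺ m.
Need 0.5 × 71140.5 × 10⁻ᴺ ≤ 0.022 → 10⁻ᴺ ≤ 6.185e-07, so N ≥ 6.21.
So 7 decimal places suffice (0.00356 m); 6 would allow up to 0.0356 m.

7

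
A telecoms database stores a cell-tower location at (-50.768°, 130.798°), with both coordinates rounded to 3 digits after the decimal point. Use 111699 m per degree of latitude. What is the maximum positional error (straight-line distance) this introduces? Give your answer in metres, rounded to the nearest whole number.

Rounding to 3 decimal places leaves each coordinate within ±0.0005° of the true value.
North–south component: 0.0005° × 111699 = 55.8495 m.
Longitude error → 0.0005 × 111699 × cos 50.768° = 0.0005 × 111699 × 0.6325 ≈ 35.3227 m.
The two errors are perpendicular, so the maximum displacement is √(55.8495² + 35.3227²) ≈ 66.0822 m.

66 metres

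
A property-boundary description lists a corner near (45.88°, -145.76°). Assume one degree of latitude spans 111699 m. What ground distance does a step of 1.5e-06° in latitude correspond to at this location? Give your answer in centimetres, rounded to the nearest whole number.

17 centimetres

1.5e-06° × 111699 m/° = 0.167549 m.
That is 0.167549 m = 16.755 cm.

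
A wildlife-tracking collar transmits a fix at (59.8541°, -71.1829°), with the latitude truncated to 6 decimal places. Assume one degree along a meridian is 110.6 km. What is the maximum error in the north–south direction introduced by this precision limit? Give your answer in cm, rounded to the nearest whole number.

Truncating at 6 decimal places can drop up to a full unit in the last place, so the latitude may be off by as much as 1e-06°.
So the N–S error is at most 1e-06 × 110600 = 0.1106 m.
That is 0.1106 m = 11.06 cm.

11 cm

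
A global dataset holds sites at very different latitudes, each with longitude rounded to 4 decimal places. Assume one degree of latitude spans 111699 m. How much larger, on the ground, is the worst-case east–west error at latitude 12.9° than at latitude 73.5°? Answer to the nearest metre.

4 metres

Rounding to 4 decimal places leaves the longitude within ±5e-05° of the true value.
At 12.9°: 5e-05° × 111699 × cos 12.9° = 5e-05 × 111699 × 0.9748 ≈ 5.444 m.
At 73.5°: 5e-05° × 111699 × cos 73.5° = 5e-05 × 111699 × 0.2840 ≈ 1.5862 m.
Difference: 5.444 − 1.5862 = 3.8578 m.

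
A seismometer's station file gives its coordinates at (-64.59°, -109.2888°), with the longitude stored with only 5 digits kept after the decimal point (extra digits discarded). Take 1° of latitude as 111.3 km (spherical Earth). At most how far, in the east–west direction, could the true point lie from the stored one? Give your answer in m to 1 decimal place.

0.5 m

Truncating at 5 decimal places can drop up to a full unit in the last place, so the longitude may be off by as much as 1e-05°.
Parallels shrink by cos φ, so at 64.59° a degree of longitude is 111300 × 0.4291 ≈ 47758 m.
So at most 1e-05° × 47758 ≈ 0.47758 m east–west.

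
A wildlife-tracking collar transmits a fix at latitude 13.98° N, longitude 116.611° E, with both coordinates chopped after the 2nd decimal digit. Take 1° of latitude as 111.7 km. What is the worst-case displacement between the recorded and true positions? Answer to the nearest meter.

1556 meters

Truncating at 2 decimal places can drop up to a full unit in the last place, so each coordinate may be off by as much as 0.01°.
N–S: 0.01° × 111700 m/° = 1117 m.
East–west component at 13.98°: 0.01° × 111700 × cos 13.98° ≈ 0.01 × 108391 ≈ 1083.91 m.
The two errors are perpendicular, so the maximum displacement is √(1117² + 1083.91²) ≈ 1556.46 m.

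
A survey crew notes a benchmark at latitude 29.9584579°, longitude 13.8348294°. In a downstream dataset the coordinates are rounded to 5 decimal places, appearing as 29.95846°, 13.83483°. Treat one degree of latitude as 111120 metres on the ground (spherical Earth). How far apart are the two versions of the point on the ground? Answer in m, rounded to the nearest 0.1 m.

The latitude changed by -0.0000021° and the longitude by -0.0000006°.
North–south shift: -0.0000021 × 111120 = -0.233352 m.
East–west at this latitude: -0.0000006° × 111120 × cos 29.9585° ≈ -0.0000006 × 96273 = -0.0577638 m.
Combined displacement = (0.233352² + 0.0577638²)^½ ≈ 0.240395 m.

0.2 m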